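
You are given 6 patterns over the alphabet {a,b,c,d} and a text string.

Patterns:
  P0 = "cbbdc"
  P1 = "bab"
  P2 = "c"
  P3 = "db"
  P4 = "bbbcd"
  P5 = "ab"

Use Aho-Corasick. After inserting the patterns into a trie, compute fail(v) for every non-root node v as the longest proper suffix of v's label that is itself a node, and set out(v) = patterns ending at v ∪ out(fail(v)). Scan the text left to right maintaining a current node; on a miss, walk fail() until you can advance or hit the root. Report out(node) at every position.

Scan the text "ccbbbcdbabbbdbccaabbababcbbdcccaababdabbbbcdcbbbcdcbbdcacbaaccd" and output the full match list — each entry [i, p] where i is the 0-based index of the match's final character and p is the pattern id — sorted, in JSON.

Build automaton:
Trie nodes:
  0='ε' goto a→15 b→6 c→1 d→9
  1='c' goto b→2  [P2 ends]
  2='cb' goto b→3
  3='cbb' goto d→4
  4='cbbd' goto c→5
  5='cbbdc' goto ·  [P0 ends]
  6='b' goto a→7 b→11
  7='ba' goto b→8
  8='bab' goto ·  [P1 ends]
  9='d' goto b→10
  10='db' goto ·  [P3 ends]
  11='bb' goto b→12
  12='bbb' goto c→13
  13='bbbc' goto d→14
  14='bbbcd' goto ·  [P4 ends]
  15='a' goto b→16
  16='ab' goto ·  [P5 ends]

BFS fail/out derivation:
  fail(1) 'c': from fail(0)=0 chase 'c': 0 ⇒ 0;  out={2}∪out(0)={2}
  fail(6) 'b': from fail(0)=0 chase 'b': 0 ⇒ 0;  out=∅∪out(0)=∅
  fail(9) 'd': from fail(0)=0 chase 'd': 0 ⇒ 0;  out=∅∪out(0)=∅
  fail(15) 'a': from fail(0)=0 chase 'a': 0 ⇒ 0;  out=∅∪out(0)=∅
  fail(2) 'cb': from fail(1)=0 chase 'b': 0 ⇒ 6;  out=∅∪out(6)=∅
  fail(7) 'ba': from fail(6)=0 chase 'a': 0 ⇒ 15;  out=∅∪out(15)=∅
  fail(10) 'db': from fail(9)=0 chase 'b': 0 ⇒ 6;  out={3}∪out(6)={3}
  fail(11) 'bb': from fail(6)=0 chase 'b': 0 ⇒ 6;  out=∅∪out(6)=∅
  fail(16) 'ab': from fail(15)=0 chase 'b': 0 ⇒ 6;  out={5}∪out(6)={5}
  fail(3) 'cbb': from fail(2)=6 chase 'b': 6 ⇒ 11;  out=∅∪out(11)=∅
  fail(8) 'bab': from fail(7)=15 chase 'b': 15 ⇒ 16;  out={1}∪out(16)={1,5}
  fail(12) 'bbb': from fail(11)=6 chase 'b': 6 ⇒ 11;  out=∅∪out(11)=∅
  fail(4) 'cbbd': from fail(3)=11 chase 'd': 11→6→0 ⇒ 9;  out=∅∪out(9)=∅
  fail(13) 'bbbc': from fail(12)=11 chase 'c': 11→6→0 ⇒ 1;  out=∅∪out(1)={2}
  fail(5) 'cbbdc': from fail(4)=9 chase 'c': 9→0 ⇒ 1;  out={0}∪out(1)={0,2}
  fail(14) 'bbbcd': from fail(13)=1 chase 'd': 1→0 ⇒ 9;  out={4}∪out(9)={4}

Text stream:
[0] read 'c'  n0⇒n1  → match P2@[0:0]
[1] read 'c'  n1⇒n1 (via fail)  → match P2@[1:1]
[2] read 'b'  n1⇒n2
[3] read 'b'  n2⇒n3
[4] read 'b'  n3⇒n12 (via fail)
[5] read 'c'  n12⇒n13  → match P2@[5:5]
[6] read 'd'  n13⇒n14  → match P4@[2:6]
[7] read 'b'  n14⇒n10 (via fail)  → match P3@[6:7]
[8] read 'a'  n10⇒n7 (via fail)
[9] read 'b'  n7⇒n8  → match P1@[7:9],P5@[8:9]
[10] read 'b'  n8⇒n11 (via fail)
[11] read 'b'  n11⇒n12
[12] read 'd'  n12⇒n9 (via fail)
[13] read 'b'  n9⇒n10  → match P3@[12:13]
[14] read 'c'  n10⇒n1 (via fail)  → match P2@[14:14]
[15] read 'c'  n1⇒n1 (via fail)  → match P2@[15:15]
[16] read 'a'  n1⇒n15 (via fail)
[17] read 'a'  n15⇒n15 (via fail)
[18] read 'b'  n15⇒n16  → match P5@[17:18]
[19] read 'b'  n16⇒n11 (via fail)
[20] read 'a'  n11⇒n7 (via fail)
[21] read 'b'  n7⇒n8  → match P1@[19:21],P5@[20:21]
[22] read 'a'  n8⇒n7 (via fail)
[23] read 'b'  n7⇒n8  → match P1@[21:23],P5@[22:23]
[24] read 'c'  n8⇒n1 (via fail)  → match P2@[24:24]
[25] read 'b'  n1⇒n2
[26] read 'b'  n2⇒n3
[27] read 'd'  n3⇒n4
[28] read 'c'  n4⇒n5  → match P0@[24:28],P2@[28:28]
[29] read 'c'  n5⇒n1 (via fail)  → match P2@[29:29]
[30] read 'c'  n1⇒n1 (via fail)  → match P2@[30:30]
[31] read 'a'  n1⇒n15 (via fail)
[32] read 'a'  n15⇒n15 (via fail)
[33] read 'b'  n15⇒n16  → match P5@[32:33]
[34] read 'a'  n16⇒n7 (via fail)
[35] read 'b'  n7⇒n8  → match P1@[33:35],P5@[34:35]
[36] read 'd'  n8⇒n9 (via fail)
[37] read 'a'  n9⇒n15 (via fail)
[38] read 'b'  n15⇒n16  → match P5@[37:38]
[39] read 'b'  n16⇒n11 (via fail)
[40] read 'b'  n11⇒n12
[41] read 'b'  n12⇒n12 (via fail)
[42] read 'c'  n12⇒n13  → match P2@[42:42]
[43] read 'd'  n13⇒n14  → match P4@[39:43]
[44] read 'c'  n14⇒n1 (via fail)  → match P2@[44:44]
[45] read 'b'  n1⇒n2
[46] read 'b'  n2⇒n3
[47] read 'b'  n3⇒n12 (via fail)
[48] read 'c'  n12⇒n13  → match P2@[48:48]
[49] read 'd'  n13⇒n14  → match P4@[45:49]
[50] read 'c'  n14⇒n1 (via fail)  → match P2@[50:50]
[51] read 'b'  n1⇒n2
[52] read 'b'  n2⇒n3
[53] read 'd'  n3⇒n4
[54] read 'c'  n4⇒n5  → match P0@[50:54],P2@[54:54]
[55] read 'a'  n5⇒n15 (via fail)
[56] read 'c'  n15⇒n1 (via fail)  → match P2@[56:56]
[57] read 'b'  n1⇒n2
[58] read 'a'  n2⇒n7 (via fail)
[59] read 'a'  n7⇒n15 (via fail)
[60] read 'c'  n15⇒n1 (via fail)  → match P2@[60:60]
[61] read 'c'  n1⇒n1 (via fail)  → match P2@[61:61]
[62] read 'd'  n1⇒n9 (via fail)

Matches: [[0,2],[1,2],[5,2],[6,4],[7,3],[9,1],[9,5],[13,3],[14,2],[15,2],[18,5],[21,1],[21,5],[23,1],[23,5],[24,2],[28,0],[28,2],[29,2],[30,2],[33,5],[35,1],[35,5],[38,5],[42,2],[43,4],[44,2],[48,2],[49,4],[50,2],[54,0],[54,2],[56,2],[60,2],[61,2]]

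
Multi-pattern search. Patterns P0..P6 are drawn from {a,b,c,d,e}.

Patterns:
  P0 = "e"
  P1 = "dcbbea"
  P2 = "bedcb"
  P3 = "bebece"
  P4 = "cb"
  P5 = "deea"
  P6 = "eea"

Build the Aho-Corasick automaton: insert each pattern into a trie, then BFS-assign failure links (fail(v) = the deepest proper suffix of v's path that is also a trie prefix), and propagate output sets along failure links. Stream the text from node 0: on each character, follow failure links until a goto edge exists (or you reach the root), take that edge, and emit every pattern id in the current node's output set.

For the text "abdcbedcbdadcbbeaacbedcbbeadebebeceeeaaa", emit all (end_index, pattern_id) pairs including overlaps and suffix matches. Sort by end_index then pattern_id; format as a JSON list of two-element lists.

Build:
Trie (insert patterns):
  0='ε' goto b→8 c→17 d→2 e→1
  1='e' goto e→22  ←P0
  2='d' goto c→3 e→19
  3='dc' goto b→4
  4='dcb' goto b→5
  5='dcbb' goto e→6
  6='dcbbe' goto a→7
  7='dcbbea' goto ·  ←P1
  8='b' goto e→9
  9='be' goto b→13 d→10
  10='bed' goto c→11
  11='bedc' goto b→12
  12='bedcb' goto ·  ←P2
  13='beb' goto e→14
  14='bebe' goto c→15
  15='bebec' goto e→16
  16='bebece' goto ·  ←P3
  17='c' goto b→18
  18='cb' goto ·  ←P4
  19='de' goto e→20
  20='dee' goto a→21
  21='deea' goto ·  ←P5
  22='ee' goto a→23
  23='eea' goto ·  ←P6

BFS fail/out derivation:
  n1('e'): parent n0 fail=0; on 'e' 0 → fail=0;  out {0}∪∅={0}
  n2('d'): parent n0 fail=0; on 'd' 0 → fail=0;  out ∅∪∅=∅
  n8('b'): parent n0 fail=0; on 'b' 0 → fail=0;  out ∅∪∅=∅
  n17('c'): parent n0 fail=0; on 'c' 0 → fail=0;  out ∅∪∅=∅
  n3('dc'): parent n2 fail=0; on 'c' 0 → fail=17;  out ∅∪∅=∅
  n9('be'): parent n8 fail=0; on 'e' 0 → fail=1;  out ∅∪{0}={0}
  n18('cb'): parent n17 fail=0; on 'b' 0 → fail=8;  out {4}∪∅={4}
  n19('de'): parent n2 fail=0; on 'e' 0 → fail=1;  out ∅∪{0}={0}
  n22('ee'): parent n1 fail=0; on 'e' 0 → fail=1;  out ∅∪{0}={0}
  n4('dcb'): parent n3 fail=17; on 'b' 17 → fail=18;  out ∅∪{4}={4}
  n10('bed'): parent n9 fail=1; on 'd' 1→0 → fail=2;  out ∅∪∅=∅
  n13('beb'): parent n9 fail=1; on 'b' 1→0 → fail=8;  out ∅∪∅=∅
  n20('dee'): parent n19 fail=1; on 'e' 1 → fail=22;  out ∅∪{0}={0}
  n23('eea'): parent n22 fail=1; on 'a' 1→0 → fail=0;  out {6}∪∅={6}
  n5('dcbb'): parent n4 fail=18; on 'b' 18→8→0 → fail=8;  out ∅∪∅=∅
  n11('bedc'): parent n10 fail=2; on 'c' 2 → fail=3;  out ∅∪∅=∅
  n14('bebe'): parent n13 fail=8; on 'e' 8 → fail=9;  out ∅∪{0}={0}
  n21('deea'): parent n20 fail=22; on 'a' 22 → fail=23;  out {5}∪{6}={5,6}
  n6('dcbbe'): parent n5 fail=8; on 'e' 8 → fail=9;  out ∅∪{0}={0}
  n12('bedcb'): parent n11 fail=3; on 'b' 3 → fail=4;  out {2}∪{4}={2,4}
  n15('bebec'): parent n14 fail=9; on 'c' 9→1→0 → fail=17;  out ∅∪∅=∅
  n7('dcbbea'): parent n6 fail=9; on 'a' 9→1→0 → fail=0;  out {1}∪∅={1}
  n16('bebece'): parent n15 fail=17; on 'e' 17→0 → fail=1;  out {3}∪{0}={0,3}

Run:
i=0 'a': node 0→0
i=1 'b': node 0→8
i=2 'd': node 8→2 (via fail)
i=3 'c': node 2→3
i=4 'b': node 3→4  → match P4@[3:4]
i=5 'e': node 4→9 (via fail)  → match P0@[5:5]
i=6 'd': node 9→10
i=7 'c': node 10→11
i=8 'b': node 11→12  → match P2@[4:8],P4@[7:8]
i=9 'd': node 12→2 (via fail)
i=10 'a': node 2→0 (via fail)
i=11 'd': node 0→2
i=12 'c': node 2→3
i=13 'b': node 3→4  → match P4@[12:13]
i=14 'b': node 4→5
i=15 'e': node 5→6  → match P0@[15:15]
i=16 'a': node 6→7  → match P1@[11:16]
i=17 'a': node 7→0 (via fail)
i=18 'c': node 0→17
i=19 'b': node 17→18  → match P4@[18:19]
i=20 'e': node 18→9 (via fail)  → match P0@[20:20]
i=21 'd': node 9→10
i=22 'c': node 10→11
i=23 'b': node 11→12  → match P2@[19:23],P4@[22:23]
i=24 'b': node 12→5 (via fail)
i=25 'e': node 5→6  → match P0@[25:25]
i=26 'a': node 6→7  → match P1@[21:26]
i=27 'd': node 7→2 (via fail)
i=28 'e': node 2→19  → match P0@[28:28]
i=29 'b': node 19→8 (via fail)
i=30 'e': node 8→9  → match P0@[30:30]
i=31 'b': node 9→13
i=32 'e': node 13→14  → match P0@[32:32]
i=33 'c': node 14→15
i=34 'e': node 15→16  → match P0@[34:34],P3@[29:34]
i=35 'e': node 16→22 (via fail)  → match P0@[35:35]
i=36 'e': node 22→22 (via fail)  → match P0@[36:36]
i=37 'a': node 22→23  → match P6@[35:37]
i=38 'a': node 23→0 (via fail)
i=39 'a': node 0→0

All matches (sorted): [[4,4],[5,0],[8,2],[8,4],[13,4],[15,0],[16,1],[19,4],[20,0],[23,2],[23,4],[25,0],[26,1],[28,0],[30,0],[32,0],[34,0],[34,3],[35,0],[36,0],[37,6]]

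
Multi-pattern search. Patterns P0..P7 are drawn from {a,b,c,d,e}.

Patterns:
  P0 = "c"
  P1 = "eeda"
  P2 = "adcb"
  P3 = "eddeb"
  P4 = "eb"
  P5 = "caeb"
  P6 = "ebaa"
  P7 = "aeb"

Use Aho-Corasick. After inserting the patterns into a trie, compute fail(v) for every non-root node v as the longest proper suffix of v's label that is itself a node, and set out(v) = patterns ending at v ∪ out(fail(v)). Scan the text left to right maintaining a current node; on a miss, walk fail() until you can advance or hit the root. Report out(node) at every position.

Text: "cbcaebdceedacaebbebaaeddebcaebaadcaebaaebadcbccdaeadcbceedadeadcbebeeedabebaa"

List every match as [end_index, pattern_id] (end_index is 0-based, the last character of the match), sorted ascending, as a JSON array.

Build:
Trie (insert patterns):
  0='ε' goto a→6 c→1 e→2
  1='c' goto a→15  ←P0
  2='e' goto b→14 d→10 e→3
  3='ee' goto d→4
  4='eed' goto a→5
  5='eeda' goto ·  ←P1
  6='a' goto d→7 e→20
  7='ad' goto c→8
  8='adc' goto b→9
  9='adcb' goto ·  ←P2
  10='ed' goto d→11
  11='edd' goto e→12
  12='edde' goto b→13
  13='eddeb' goto ·  ←P3
  14='eb' goto a→18  ←P4
  15='ca' goto e→16
  16='cae' goto b→17
  17='caeb' goto ·  ←P5
  18='eba' goto a→19
  19='ebaa' goto ·  ←P6
  20='ae' goto b→21
  21='aeb' goto ·  ←P7

Failure links (BFS by depth):
  n1('c'): parent n0 fail=0; on 'c' 0 → fail=0;  out {0}∪∅={0}
  n2('e'): parent n0 fail=0; on 'e' 0 → fail=0;  out ∅∪∅=∅
  n6('a'): parent n0 fail=0; on 'a' 0 → fail=0;  out ∅∪∅=∅
  n3('ee'): parent n2 fail=0; on 'e' 0 → fail=2;  out ∅∪∅=∅
  n7('ad'): parent n6 fail=0; on 'd' 0 → fail=0;  out ∅∪∅=∅
  n10('ed'): parent n2 fail=0; on 'd' 0 → fail=0;  out ∅∪∅=∅
  n14('eb'): parent n2 fail=0; on 'b' 0 → fail=0;  out {4}∪∅={4}
  n15('ca'): parent n1 fail=0; on 'a' 0 → fail=6;  out ∅∪∅=∅
  n20('ae'): parent n6 fail=0; on 'e' 0 → fail=2;  out ∅∪∅=∅
  n4('eed'): parent n3 fail=2; on 'd' 2 → fail=10;  out ∅∪∅=∅
  n8('adc'): parent n7 fail=0; on 'c' 0 → fail=1;  out ∅∪{0}={0}
  n11('edd'): parent n10 fail=0; on 'd' 0 → fail=0;  out ∅∪∅=∅
  n16('cae'): parent n15 fail=6; on 'e' 6 → fail=20;  out ∅∪∅=∅
  n18('eba'): parent n14 fail=0; on 'a' 0 → fail=6;  out ∅∪∅=∅
  n21('aeb'): parent n20 fail=2; on 'b' 2 → fail=14;  out {7}∪{4}={4,7}
  n5('eeda'): parent n4 fail=10; on 'a' 10→0 → fail=6;  out {1}∪∅={1}
  n9('adcb'): parent n8 fail=1; on 'b' 1→0 → fail=0;  out {2}∪∅={2}
  n12('edde'): parent n11 fail=0; on 'e' 0 → fail=2;  out ∅∪∅=∅
  n17('caeb'): parent n16 fail=20; on 'b' 20 → fail=21;  out {5}∪{4,7}={4,5,7}
  n19('ebaa'): parent n18 fail=6; on 'a' 6→0 → fail=6;  out {6}∪∅={6}
  n13('eddeb'): parent n12 fail=2; on 'b' 2 → fail=14;  out {3}∪{4}={3,4}

Scan:
[0] read 'c'  n0⇒n1  → match P0@[0:0]
[1] read 'b'  n1⇒n0 (fail-walked)
[2] read 'c'  n0⇒n1  → match P0@[2:2]
[3] read 'a'  n1⇒n15
[4] read 'e'  n15⇒n16
[5] read 'b'  n16⇒n17  → match P4@[4:5],P5@[2:5],P7@[3:5]
[6] read 'd'  n17⇒n0 (fail-walked)
[7] read 'c'  n0⇒n1  → match P0@[7:7]
[8] read 'e'  n1⇒n2 (fail-walked)
[9] read 'e'  n2⇒n3
[10] read 'd'  n3⇒n4
[11] read 'a'  n4⇒n5  → match P1@[8:11]
[12] read 'c'  n5⇒n1 (fail-walked)  → match P0@[12:12]
[13] read 'a'  n1⇒n15
[14] read 'e'  n15⇒n16
[15] read 'b'  n16⇒n17  → match P4@[14:15],P5@[12:15],P7@[13:15]
[16] read 'b'  n17⇒n0 (fail-walked)
[17] read 'e'  n0⇒n2
[18] read 'b'  n2⇒n14  → match P4@[17:18]
[19] read 'a'  n14⇒n18
[20] read 'a'  n18⇒n19  → match P6@[17:20]
[21] read 'e'  n19⇒n20 (fail-walked)
[22] read 'd'  n20⇒n10 (fail-walked)
[23] read 'd'  n10⇒n11
[24] read 'e'  n11⇒n12
[25] read 'b'  n12⇒n13  → match P3@[21:25],P4@[24:25]
[26] read 'c'  n13⇒n1 (fail-walked)  → match P0@[26:26]
[27] read 'a'  n1⇒n15
[28] read 'e'  n15⇒n16
[29] read 'b'  n16⇒n17  → match P4@[28:29],P5@[26:29],P7@[27:29]
[30] read 'a'  n17⇒n18 (fail-walked)
[31] read 'a'  n18⇒n19  → match P6@[28:31]
[32] read 'd'  n19⇒n7 (fail-walked)
[33] read 'c'  n7⇒n8  → match P0@[33:33]
[34] read 'a'  n8⇒n15 (fail-walked)
[35] read 'e'  n15⇒n16
[36] read 'b'  n16⇒n17  → match P4@[35:36],P5@[33:36],P7@[34:36]
[37] read 'a'  n17⇒n18 (fail-walked)
[38] read 'a'  n18⇒n19  → match P6@[35:38]
[39] read 'e'  n19⇒n20 (fail-walked)
[40] read 'b'  n20⇒n21  → match P4@[39:40],P7@[38:40]
[41] read 'a'  n21⇒n18 (fail-walked)
[42] read 'd'  n18⇒n7 (fail-walked)
[43] read 'c'  n7⇒n8  → match P0@[43:43]
[44] read 'b'  n8⇒n9  → match P2@[41:44]
[45] read 'c'  n9⇒n1 (fail-walked)  → match P0@[45:45]
[46] read 'c'  n1⇒n1 (fail-walked)  → match P0@[46:46]
[47] read 'd'  n1⇒n0 (fail-walked)
[48] read 'a'  n0⇒n6
[49] read 'e'  n6⇒n20
[50] read 'a'  n20⇒n6 (fail-walked)
[51] read 'd'  n6⇒n7
[52] read 'c'  n7⇒n8  → match P0@[52:52]
[53] read 'b'  n8⇒n9  → match P2@[50:53]
[54] read 'c'  n9⇒n1 (fail-walked)  → match P0@[54:54]
[55] read 'e'  n1⇒n2 (fail-walked)
[56] read 'e'  n2⇒n3
[57] read 'd'  n3⇒n4
[58] read 'a'  n4⇒n5  → match P1@[55:58]
[59] read 'd'  n5⇒n7 (fail-walked)
[60] read 'e'  n7⇒n2 (fail-walked)
[61] read 'a'  n2⇒n6 (fail-walked)
[62] read 'd'  n6⇒n7
[63] read 'c'  n7⇒n8  → match P0@[63:63]
[64] read 'b'  n8⇒n9  → match P2@[61:64]
[65] read 'e'  n9⇒n2 (fail-walked)
[66] read 'b'  n2⇒n14  → match P4@[65:66]
[67] read 'e'  n14⇒n2 (fail-walked)
[68] read 'e'  n2⇒n3
[69] read 'e'  n3⇒n3 (fail-walked)
[70] read 'd'  n3⇒n4
[71] read 'a'  n4⇒n5  → match P1@[68:71]
[72] read 'b'  n5⇒n0 (fail-walked)
[73] read 'e'  n0⇒n2
[74] read 'b'  n2⇒n14  → match P4@[73:74]
[75] read 'a'  n14⇒n18
[76] read 'a'  n18⇒n19  → match P6@[73:76]

All matches (sorted): [[0,0],[2,0],[5,4],[5,5],[5,7],[7,0],[11,1],[12,0],[15,4],[15,5],[15,7],[18,4],[20,6],[25,3],[25,4],[26,0],[29,4],[29,5],[29,7],[31,6],[33,0],[36,4],[36,5],[36,7],[38,6],[40,4],[40,7],[43,0],[44,2],[45,0],[46,0],[52,0],[53,2],[54,0],[58,1],[63,0],[64,2],[66,4],[71,1],[74,4],[76,6]]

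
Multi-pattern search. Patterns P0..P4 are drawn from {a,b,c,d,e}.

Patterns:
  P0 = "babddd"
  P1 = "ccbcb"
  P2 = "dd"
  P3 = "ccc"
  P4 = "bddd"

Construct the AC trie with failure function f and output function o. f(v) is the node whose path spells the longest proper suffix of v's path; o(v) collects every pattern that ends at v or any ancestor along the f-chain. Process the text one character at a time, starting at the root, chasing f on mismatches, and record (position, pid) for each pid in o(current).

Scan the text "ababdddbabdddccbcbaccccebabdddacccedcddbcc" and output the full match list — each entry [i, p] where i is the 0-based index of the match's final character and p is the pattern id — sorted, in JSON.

Build:
Trie (insert patterns):
  n0 'ε': b→1 c→7 d→12
  n1 'b': a→2 d→15
  n2 'ba': b→3
  n3 'bab': d→4
  n4 'babd': d→5
  n5 'babdd': d→6
  n6 'babddd': ·  [P0 ends]
  n7 'c': c→8
  n8 'cc': b→9 c→14
  n9 'ccb': c→10
  n10 'ccbc': b→11
  n11 'ccbcb': ·  [P1 ends]
  n12 'd': d→13
  n13 'dd': ·  [P2 ends]
  n14 'ccc': ·  [P3 ends]
  n15 'bd': d→16
  n16 'bdd': d→17
  n17 'bddd': ·  [P4 ends]

Failure links (BFS by depth):
  fail(1) 'b': from fail(0)=0 chase 'b': 0 ⇒ 0;  out=∅∪out(0)=∅
  fail(7) 'c': from fail(0)=0 chase 'c': 0 ⇒ 0;  out=∅∪out(0)=∅
  fail(12) 'd': from fail(0)=0 chase 'd': 0 ⇒ 0;  out=∅∪out(0)=∅
  fail(2) 'ba': from fail(1)=0 chase 'a': 0 ⇒ 0;  out=∅∪out(0)=∅
  fail(8) 'cc': from fail(7)=0 chase 'c': 0 ⇒ 7;  out=∅∪out(7)=∅
  fail(13) 'dd': from fail(12)=0 chase 'd': 0 ⇒ 12;  out={2}∪out(12)={2}
  fail(15) 'bd': from fail(1)=0 chase 'd': 0 ⇒ 12;  out=∅∪out(12)=∅
  fail(3) 'bab': from fail(2)=0 chase 'b': 0 ⇒ 1;  out=∅∪out(1)=∅
  fail(9) 'ccb': from fail(8)=7 chase 'b': 7→0 ⇒ 1;  out=∅∪out(1)=∅
  fail(14) 'ccc': from fail(8)=7 chase 'c': 7 ⇒ 8;  out={3}∪out(8)={3}
  fail(16) 'bdd': from fail(15)=12 chase 'd': 12 ⇒ 13;  out=∅∪out(13)={2}
  fail(4) 'babd': from fail(3)=1 chase 'd': 1 ⇒ 15;  out=∅∪out(15)=∅
  fail(10) 'ccbc': from fail(9)=1 chase 'c': 1→0 ⇒ 7;  out=∅∪out(7)=∅
  fail(17) 'bddd': from fail(16)=13 chase 'd': 13→12 ⇒ 13;  out={4}∪out(13)={2,4}
  fail(5) 'babdd': from fail(4)=15 chase 'd': 15 ⇒ 16;  out=∅∪out(16)={2}
  fail(11) 'ccbcb': from fail(10)=7 chase 'b': 7→0 ⇒ 1;  out={1}∪out(1)={1}
  fail(6) 'babddd': from fail(5)=16 chase 'd': 16 ⇒ 17;  out={0}∪out(17)={0,2,4}

Scan:
i=0 'a': node 0→0
i=1 'b': node 0→1
i=2 'a': node 1→2
i=3 'b': node 2→3
i=4 'd': node 3→4
i=5 'd': node 4→5  emit P2@[4:5]
i=6 'd': node 5→6  emit P0@[1:6],P2@[5:6],P4@[3:6]
i=7 'b': node 6→1 (via fail)
i=8 'a': node 1→2
i=9 'b': node 2→3
i=10 'd': node 3→4
i=11 'd': node 4→5  emit P2@[10:11]
i=12 'd': node 5→6  emit P0@[7:12],P2@[11:12],P4@[9:12]
i=13 'c': node 6→7 (via fail)
i=14 'c': node 7→8
i=15 'b': node 8→9
i=16 'c': node 9→10
i=17 'b': node 10→11  emit P1@[13:17]
i=18 'a': node 11→2 (via fail)
i=19 'c': node 2→7 (via fail)
i=20 'c': node 7→8
i=21 'c': node 8→14  emit P3@[19:21]
i=22 'c': node 14→14 (via fail)  emit P3@[20:22]
i=23 'e': node 14→0 (via fail)
i=24 'b': node 0→1
i=25 'a': node 1→2
i=26 'b': node 2→3
i=27 'd': node 3→4
i=28 'd': node 4→5  emit P2@[27:28]
i=29 'd': node 5→6  emit P0@[24:29],P2@[28:29],P4@[26:29]
i=30 'a': node 6→0 (via fail)
i=31 'c': node 0→7
i=32 'c': node 7→8
i=33 'c': node 8→14  emit P3@[31:33]
i=34 'e': node 14→0 (via fail)
i=35 'd': node 0→12
i=36 'c': node 12→7 (via fail)
i=37 'd': node 7→12 (via fail)
i=38 'd': node 12→13  emit P2@[37:38]
i=39 'b': node 13→1 (via fail)
i=40 'c': node 1→7 (via fail)
i=41 'c': node 7→8

Result: [[5,2],[6,0],[6,2],[6,4],[11,2],[12,0],[12,2],[12,4],[17,1],[21,3],[22,3],[28,2],[29,0],[29,2],[29,4],[33,3],[38,2]]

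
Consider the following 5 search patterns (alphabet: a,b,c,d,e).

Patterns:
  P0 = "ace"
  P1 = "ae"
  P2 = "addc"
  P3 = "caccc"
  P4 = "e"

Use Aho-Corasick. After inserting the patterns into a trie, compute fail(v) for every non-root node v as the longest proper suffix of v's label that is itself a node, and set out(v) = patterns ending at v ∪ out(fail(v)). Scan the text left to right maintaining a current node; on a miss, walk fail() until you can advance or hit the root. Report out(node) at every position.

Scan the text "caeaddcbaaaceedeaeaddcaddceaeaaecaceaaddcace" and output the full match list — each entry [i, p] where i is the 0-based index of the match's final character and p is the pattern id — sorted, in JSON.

Construct AC machine:
Trie nodes:
  n0 'ε': a→1 c→8 e→13
  n1 'a': c→2 d→5 e→4
  n2 'ac': e→3
  n3 'ace': ·  [P0 ends]
  n4 'ae': ·  [P1 ends]
  n5 'ad': d→6
  n6 'add': c→7
  n7 'addc': ·  [P2 ends]
  n8 'c': a→9
  n9 'ca': c→10
  n10 'cac': c→11
  n11 'cacc': c→12
  n12 'caccc': ·  [P3 ends]
  n13 'e': ·  [P4 ends]

Failure links (BFS by depth):
  n1('a'): parent n0 fail=0; on 'a' 0 → fail=0;  out ∅∪∅=∅
  n8('c'): parent n0 fail=0; on 'c' 0 → fail=0;  out ∅∪∅=∅
  n13('e'): parent n0 fail=0; on 'e' 0 → fail=0;  out {4}∪∅={4}
  n2('ac'): parent n1 fail=0; on 'c' 0 → fail=8;  out ∅∪∅=∅
  n4('ae'): parent n1 fail=0; on 'e' 0 → fail=13;  out {1}∪{4}={1,4}
  n5('ad'): parent n1 fail=0; on 'd' 0 → fail=0;  out ∅∪∅=∅
  n9('ca'): parent n8 fail=0; on 'a' 0 → fail=1;  out ∅∪∅=∅
  n3('ace'): parent n2 fail=8; on 'e' 8→0 → fail=13;  out {0}∪{4}={0,4}
  n6('add'): parent n5 fail=0; on 'd' 0 → fail=0;  out ∅∪∅=∅
  n10('cac'): parent n9 fail=1; on 'c' 1 → fail=2;  out ∅∪∅=∅
  n7('addc'): parent n6 fail=0; on 'c' 0 → fail=8;  out {2}∪∅={2}
  n11('cacc'): parent n10 fail=2; on 'c' 2→8→0 → fail=8;  out ∅∪∅=∅
  n12('caccc'): parent n11 fail=8; on 'c' 8→0 → fail=8;  out {3}∪∅={3}

Scan:
i=0 'c': node 0→8
i=1 'a': node 8→9
i=2 'e': node 9→4 ·f  ** P1@[1:2],P4@[2:2]
i=3 'a': node 4→1 ·f
i=4 'd': node 1→5
i=5 'd': node 5→6
i=6 'c': node 6→7  ** P2@[3:6]
i=7 'b': node 7→0 ·f
i=8 'a': node 0→1
i=9 'a': node 1→1 ·f
i=10 'a': node 1→1 ·f
i=11 'c': node 1→2
i=12 'e': node 2→3  ** P0@[10:12],P4@[12:12]
i=13 'e': node 3→13 ·f  ** P4@[13:13]
i=14 'd': node 13→0 ·f
i=15 'e': node 0→13  ** P4@[15:15]
i=16 'a': node 13→1 ·f
i=17 'e': node 1→4  ** P1@[16:17],P4@[17:17]
i=18 'a': node 4→1 ·f
i=19 'd': node 1→5
i=20 'd': node 5→6
i=21 'c': node 6→7  ** P2@[18:21]
i=22 'a': node 7→9 ·f
i=23 'd': node 9→5 ·f
i=24 'd': node 5→6
i=25 'c': node 6→7  ** P2@[22:25]
i=26 'e': node 7→13 ·f  ** P4@[26:26]
i=27 'a': node 13→1 ·f
i=28 'e': node 1→4  ** P1@[27:28],P4@[28:28]
i=29 'a': node 4→1 ·f
i=30 'a': node 1→1 ·f
i=31 'e': node 1→4  ** P1@[30:31],P4@[31:31]
i=32 'c': node 4→8 ·f
i=33 'a': node 8→9
i=34 'c': node 9→10
i=35 'e': node 10→3 ·f  ** P0@[33:35],P4@[35:35]
i=36 'a': node 3→1 ·f
i=37 'a': node 1→1 ·f
i=38 'd': node 1→5
i=39 'd': node 5→6
i=40 'c': node 6→7  ** P2@[37:40]
i=41 'a': node 7→9 ·f
i=42 'c': node 9→10
i=43 'e': node 10→3 ·f  ** P0@[41:43],P4@[43:43]

All matches (sorted): [[2,1],[2,4],[6,2],[12,0],[12,4],[13,4],[15,4],[17,1],[17,4],[21,2],[25,2],[26,4],[28,1],[28,4],[31,1],[31,4],[35,0],[35,4],[40,2],[43,0],[43,4]]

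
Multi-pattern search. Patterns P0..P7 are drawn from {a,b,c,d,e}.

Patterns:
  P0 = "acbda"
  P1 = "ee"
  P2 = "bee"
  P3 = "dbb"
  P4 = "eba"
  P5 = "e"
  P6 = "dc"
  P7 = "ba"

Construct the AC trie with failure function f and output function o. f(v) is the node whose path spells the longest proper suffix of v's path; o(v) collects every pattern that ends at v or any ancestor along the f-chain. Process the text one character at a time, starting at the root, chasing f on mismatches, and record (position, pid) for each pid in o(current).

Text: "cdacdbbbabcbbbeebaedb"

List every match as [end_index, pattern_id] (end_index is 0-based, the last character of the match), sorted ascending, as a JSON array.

Build:
Trie (insert patterns):
  n0 'ε': a→1 b→8 d→11 e→6
  n1 'a': c→2
  n2 'ac': b→3
  n3 'acb': d→4
  n4 'acbd': a→5
  n5 'acbda': ·  ←P0
  n6 'e': b→14 e→7  ←P5
  n7 'ee': ·  ←P1
  n8 'b': a→17 e→9
  n9 'be': e→10
  n10 'bee': ·  ←P2
  n11 'd': b→12 c→16
  n12 'db': b→13
  n13 'dbb': ·  ←P3
  n14 'eb': a→15
  n15 'eba': ·  ←P4
  n16 'dc': ·  ←P6
  n17 'ba': ·  ←P7

Failure links (BFS by depth):
  fail(1) 'a': from fail(0)=0 chase 'a': 0 ⇒ 0;  out=∅∪out(0)=∅
  fail(6) 'e': from fail(0)=0 chase 'e': 0 ⇒ 0;  out={5}∪out(0)={5}
  fail(8) 'b': from fail(0)=0 chase 'b': 0 ⇒ 0;  out=∅∪out(0)=∅
  fail(11) 'd': from fail(0)=0 chase 'd': 0 ⇒ 0;  out=∅∪out(0)=∅
  fail(2) 'ac': from fail(1)=0 chase 'c': 0 ⇒ 0;  out=∅∪out(0)=∅
  fail(7) 'ee': from fail(6)=0 chase 'e': 0 ⇒ 6;  out={1}∪out(6)={1,5}
  fail(9) 'be': from fail(8)=0 chase 'e': 0 ⇒ 6;  out=∅∪out(6)={5}
  fail(12) 'db': from fail(11)=0 chase 'b': 0 ⇒ 8;  out=∅∪out(8)=∅
  fail(14) 'eb': from fail(6)=0 chase 'b': 0 ⇒ 8;  out=∅∪out(8)=∅
  fail(16) 'dc': from fail(11)=0 chase 'c': 0 ⇒ 0;  out={6}∪out(0)={6}
  fail(17) 'ba': from fail(8)=0 chase 'a': 0 ⇒ 1;  out={7}∪out(1)={7}
  fail(3) 'acb': from fail(2)=0 chase 'b': 0 ⇒ 8;  out=∅∪out(8)=∅
  fail(10) 'bee': from fail(9)=6 chase 'e': 6 ⇒ 7;  out={2}∪out(7)={1,2,5}
  fail(13) 'dbb': from fail(12)=8 chase 'b': 8→0 ⇒ 8;  out={3}∪out(8)={3}
  fail(15) 'eba': from fail(14)=8 chase 'a': 8 ⇒ 17;  out={4}∪out(17)={4,7}
  fail(4) 'acbd': from fail(3)=8 chase 'd': 8→0 ⇒ 11;  out=∅∪out(11)=∅
  fail(5) 'acbda': from fail(4)=11 chase 'a': 11→0 ⇒ 1;  out={0}∪out(1)={0}

Text stream:
pos 0 'c': at 0
pos 1 'd': at 11
pos 2 'a': at 1 (fail-walked)
pos 3 'c': at 2
pos 4 'd': at 11 (fail-walked)
pos 5 'b': at 12
pos 6 'b': at 13  emit P3@[4:6]
pos 7 'b': at 8 (fail-walked)
pos 8 'a': at 17  emit P7@[7:8]
pos 9 'b': at 8 (fail-walked)
pos 10 'c': at 0 (fail-walked)
pos 11 'b': at 8
pos 12 'b': at 8 (fail-walked)
pos 13 'b': at 8 (fail-walked)
pos 14 'e': at 9  emit P5@[14:14]
pos 15 'e': at 10  emit P1@[14:15],P2@[13:15],P5@[15:15]
pos 16 'b': at 14 (fail-walked)
pos 17 'a': at 15  emit P4@[15:17],P7@[16:17]
pos 18 'e': at 6 (fail-walked)  emit P5@[18:18]
pos 19 'd': at 11 (fail-walked)
pos 20 'b': at 12

Result: [[6,3],[8,7],[14,5],[15,1],[15,2],[15,5],[17,4],[17,7],[18,5]]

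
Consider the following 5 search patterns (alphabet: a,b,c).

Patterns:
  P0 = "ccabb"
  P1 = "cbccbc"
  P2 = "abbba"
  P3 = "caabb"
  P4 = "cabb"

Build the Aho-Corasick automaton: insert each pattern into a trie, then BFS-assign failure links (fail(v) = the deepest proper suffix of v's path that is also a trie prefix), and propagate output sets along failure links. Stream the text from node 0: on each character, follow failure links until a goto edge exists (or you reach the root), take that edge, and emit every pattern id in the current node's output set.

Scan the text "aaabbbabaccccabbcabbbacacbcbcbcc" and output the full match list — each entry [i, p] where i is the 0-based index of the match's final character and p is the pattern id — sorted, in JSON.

Build automaton:
Trie nodes:
  n0 'ε': a→11 c→1
  n1 'c': a→16 b→6 c→2
  n2 'cc': a→3
  n3 'cca': b→4
  n4 'ccab': b→5
  n5 'ccabb': ·  [P0 ends]
  n6 'cb': c→7
  n7 'cbc': c→8
  n8 'cbcc': b→9
  n9 'cbccb': c→10
  n10 'cbccbc': ·  [P1 ends]
  n11 'a': b→12
  n12 'ab': b→13
  n13 'abb': b→14
  n14 'abbb': a→15
  n15 'abbba': ·  [P2 ends]
  n16 'ca': a→17 b→20
  n17 'caa': b→18
  n18 'caab': b→19
  n19 'caabb': ·  [P3 ends]
  n20 'cab': b→21
  n21 'cabb': ·  [P4 ends]

Failure links (BFS by depth):
  fail(1) 'c': from fail(0)=0 chase 'c': 0 ⇒ 0;  out=∅∪out(0)=∅
  fail(11) 'a': from fail(0)=0 chase 'a': 0 ⇒ 0;  out=∅∪out(0)=∅
  fail(2) 'cc': from fail(1)=0 chase 'c': 0 ⇒ 1;  out=∅∪out(1)=∅
  fail(6) 'cb': from fail(1)=0 chase 'b': 0 ⇒ 0;  out=∅∪out(0)=∅
  fail(12) 'ab': from fail(11)=0 chase 'b': 0 ⇒ 0;  out=∅∪out(0)=∅
  fail(16) 'ca': from fail(1)=0 chase 'a': 0 ⇒ 11;  out=∅∪out(11)=∅
  fail(3) 'cca': from fail(2)=1 chase 'a': 1 ⇒ 16;  out=∅∪out(16)=∅
  fail(7) 'cbc': from fail(6)=0 chase 'c': 0 ⇒ 1;  out=∅∪out(1)=∅
  fail(13) 'abb': from fail(12)=0 chase 'b': 0 ⇒ 0;  out=∅∪out(0)=∅
  fail(17) 'caa': from fail(16)=11 chase 'a': 11→0 ⇒ 11;  out=∅∪out(11)=∅
  fail(20) 'cab': from fail(16)=11 chase 'b': 11 ⇒ 12;  out=∅∪out(12)=∅
  fail(4) 'ccab': from fail(3)=16 chase 'b': 16 ⇒ 20;  out=∅∪out(20)=∅
  fail(8) 'cbcc': from fail(7)=1 chase 'c': 1 ⇒ 2;  out=∅∪out(2)=∅
  fail(14) 'abbb': from fail(13)=0 chase 'b': 0 ⇒ 0;  out=∅∪out(0)=∅
  fail(18) 'caab': from fail(17)=11 chase 'b': 11 ⇒ 12;  out=∅∪out(12)=∅
  fail(21) 'cabb': from fail(20)=12 chase 'b': 12 ⇒ 13;  out={4}∪out(13)={4}
  fail(5) 'ccabb': from fail(4)=20 chase 'b': 20 ⇒ 21;  out={0}∪out(21)={0,4}
  fail(9) 'cbccb': from fail(8)=2 chase 'b': 2→1 ⇒ 6;  out=∅∪out(6)=∅
  fail(15) 'abbba': from fail(14)=0 chase 'a': 0 ⇒ 11;  out={2}∪out(11)={2}
  fail(19) 'caabb': from fail(18)=12 chase 'b': 12 ⇒ 13;  out={3}∪out(13)={3}
  fail(10) 'cbccbc': from fail(9)=6 chase 'c': 6 ⇒ 7;  out={1}∪out(7)={1}

Scan:
i=0 'a': node 0→11
i=1 'a': node 11→11 (fail-walked)
i=2 'a': node 11→11 (fail-walked)
i=3 'b': node 11→12
i=4 'b': node 12→13
i=5 'b': node 13→14
i=6 'a': node 14→15  emit P2@[2:6]
i=7 'b': node 15→12 (fail-walked)
i=8 'a': node 12→11 (fail-walked)
i=9 'c': node 11→1 (fail-walked)
i=10 'c': node 1→2
i=11 'c': node 2→2 (fail-walked)
i=12 'c': node 2→2 (fail-walked)
i=13 'a': node 2→3
i=14 'b': node 3→4
i=15 'b': node 4→5  emit P0@[11:15],P4@[12:15]
i=16 'c': node 5→1 (fail-walked)
i=17 'a': node 1→16
i=18 'b': node 16→20
i=19 'b': node 20→21  emit P4@[16:19]
i=20 'b': node 21→14 (fail-walked)
i=21 'a': node 14→15  emit P2@[17:21]
i=22 'c': node 15→1 (fail-walked)
i=23 'a': node 1→16
i=24 'c': node 16→1 (fail-walked)
i=25 'b': node 1→6
i=26 'c': node 6→7
i=27 'b': node 7→6 (fail-walked)
i=28 'c': node 6→7
i=29 'b': node 7→6 (fail-walked)
i=30 'c': node 6→7
i=31 'c': node 7→8

All matches (sorted): [[6,2],[15,0],[15,4],[19,4],[21,2]]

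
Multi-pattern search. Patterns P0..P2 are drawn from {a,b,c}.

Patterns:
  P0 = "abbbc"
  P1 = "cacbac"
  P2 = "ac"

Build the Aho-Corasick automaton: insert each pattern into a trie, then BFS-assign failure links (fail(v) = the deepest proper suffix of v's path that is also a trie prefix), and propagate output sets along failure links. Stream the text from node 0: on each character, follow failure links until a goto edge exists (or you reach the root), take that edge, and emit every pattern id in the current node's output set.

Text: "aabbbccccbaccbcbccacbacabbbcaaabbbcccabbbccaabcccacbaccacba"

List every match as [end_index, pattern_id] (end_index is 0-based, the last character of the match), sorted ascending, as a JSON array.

Build automaton:
Trie nodes:
  0='ε' goto a→1 c→6
  1='a' goto b→2 c→12
  2='ab' goto b→3
  3='abb' goto b→4
  4='abbb' goto c→5
  5='abbbc' goto ·  [P0 ends]
  6='c' goto a→7
  7='ca' goto c→8
  8='cac' goto b→9
  9='cacb' goto a→10
  10='cacba' goto c→11
  11='cacbac' goto ·  [P1 ends]
  12='ac' goto ·  [P2 ends]

BFS fail/out derivation:
  fail(1) 'a': from fail(0)=0 chase 'a': 0 ⇒ 0;  out=∅∪out(0)=∅
  fail(6) 'c': from fail(0)=0 chase 'c': 0 ⇒ 0;  out=∅∪out(0)=∅
  fail(2) 'ab': from fail(1)=0 chase 'b': 0 ⇒ 0;  out=∅∪out(0)=∅
  fail(7) 'ca': from fail(6)=0 chase 'a': 0 ⇒ 1;  out=∅∪out(1)=∅
  fail(12) 'ac': from fail(1)=0 chase 'c': 0 ⇒ 6;  out={2}∪out(6)={2}
  fail(3) 'abb': from fail(2)=0 chase 'b': 0 ⇒ 0;  out=∅∪out(0)=∅
  fail(8) 'cac': from fail(7)=1 chase 'c': 1 ⇒ 12;  out=∅∪out(12)={2}
  fail(4) 'abbb': from fail(3)=0 chase 'b': 0 ⇒ 0;  out=∅∪out(0)=∅
  fail(9) 'cacb': from fail(8)=12 chase 'b': 12→6→0 ⇒ 0;  out=∅∪out(0)=∅
  fail(5) 'abbbc': from fail(4)=0 chase 'c': 0 ⇒ 6;  out={0}∪out(6)={0}
  fail(10) 'cacba': from fail(9)=0 chase 'a': 0 ⇒ 1;  out=∅∪out(1)=∅
  fail(11) 'cacbac': from fail(10)=1 chase 'c': 1 ⇒ 12;  out={1}∪out(12)={1,2}

Run:
pos 0 'a': at 1
pos 1 'a': at 1 ·f
pos 2 'b': at 2
pos 3 'b': at 3
pos 4 'b': at 4
pos 5 'c': at 5  ** P0@[1:5]
pos 6 'c': at 6 ·f
pos 7 'c': at 6 ·f
pos 8 'c': at 6 ·f
pos 9 'b': at 0 ·f
pos 10 'a': at 1
pos 11 'c': at 12  ** P2@[10:11]
pos 12 'c': at 6 ·f
pos 13 'b': at 0 ·f
pos 14 'c': at 6
pos 15 'b': at 0 ·f
pos 16 'c': at 6
pos 17 'c': at 6 ·f
pos 18 'a': at 7
pos 19 'c': at 8  ** P2@[18:19]
pos 20 'b': at 9
pos 21 'a': at 10
pos 22 'c': at 11  ** P1@[17:22],P2@[21:22]
pos 23 'a': at 7 ·f
pos 24 'b': at 2 ·f
pos 25 'b': at 3
pos 26 'b': at 4
pos 27 'c': at 5  ** P0@[23:27]
pos 28 'a': at 7 ·f
pos 29 'a': at 1 ·f
pos 30 'a': at 1 ·f
pos 31 'b': at 2
pos 32 'b': at 3
pos 33 'b': at 4
pos 34 'c': at 5  ** P0@[30:34]
pos 35 'c': at 6 ·f
pos 36 'c': at 6 ·f
pos 37 'a': at 7
pos 38 'b': at 2 ·f
pos 39 'b': at 3
pos 40 'b': at 4
pos 41 'c': at 5  ** P0@[37:41]
pos 42 'c': at 6 ·f
pos 43 'a': at 7
pos 44 'a': at 1 ·f
pos 45 'b': at 2
pos 46 'c': at 6 ·f
pos 47 'c': at 6 ·f
pos 48 'c': at 6 ·f
pos 49 'a': at 7
pos 50 'c': at 8  ** P2@[49:50]
pos 51 'b': at 9
pos 52 'a': at 10
pos 53 'c': at 11  ** P1@[48:53],P2@[52:53]
pos 54 'c': at 6 ·f
pos 55 'a': at 7
pos 56 'c': at 8  ** P2@[55:56]
pos 57 'b': at 9
pos 58 'a': at 10

All matches (sorted): [[5,0],[11,2],[19,2],[22,1],[22,2],[27,0],[34,0],[41,0],[50,2],[53,1],[53,2],[56,2]]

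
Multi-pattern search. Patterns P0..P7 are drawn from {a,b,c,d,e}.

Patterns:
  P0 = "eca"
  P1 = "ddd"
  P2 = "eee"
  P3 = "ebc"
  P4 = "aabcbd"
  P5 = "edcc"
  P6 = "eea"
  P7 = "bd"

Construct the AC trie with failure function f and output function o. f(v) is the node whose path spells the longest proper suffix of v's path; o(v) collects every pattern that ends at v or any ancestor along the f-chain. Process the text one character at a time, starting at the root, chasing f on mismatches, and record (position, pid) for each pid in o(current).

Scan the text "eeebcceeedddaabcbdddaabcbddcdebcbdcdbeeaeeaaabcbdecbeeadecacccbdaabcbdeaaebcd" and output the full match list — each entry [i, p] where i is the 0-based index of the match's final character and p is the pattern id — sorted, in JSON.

Construct AC machine:
Trie (insert patterns):
  0='ε' goto a→11 b→21 d→4 e→1
  1='e' goto b→9 c→2 d→17 e→7
  2='ec' goto a→3
  3='eca' goto ·  [P0 ends]
  4='d' goto d→5
  5='dd' goto d→6
  6='ddd' goto ·  [P1 ends]
  7='ee' goto a→20 e→8
  8='eee' goto ·  [P2 ends]
  9='eb' goto c→10
  10='ebc' goto ·  [P3 ends]
  11='a' goto a→12
  12='aa' goto b→13
  13='aab' goto c→14
  14='aabc' goto b→15
  15='aabcb' goto d→16
  16='aabcbd' goto ·  [P4 ends]
  17='ed' goto c→18
  18='edc' goto c→19
  19='edcc' goto ·  [P5 ends]
  20='eea' goto ·  [P6 ends]
  21='b' goto d→22
  22='bd' goto ·  [P7 ends]

Failure links (BFS by depth):
  n1('e'): parent n0 fail=0; on 'e' 0 → fail=0;  out ∅∪∅=∅
  n4('d'): parent n0 fail=0; on 'd' 0 → fail=0;  out ∅∪∅=∅
  n11('a'): parent n0 fail=0; on 'a' 0 → fail=0;  out ∅∪∅=∅
  n21('b'): parent n0 fail=0; on 'b' 0 → fail=0;  out ∅∪∅=∅
  n2('ec'): parent n1 fail=0; on 'c' 0 → fail=0;  out ∅∪∅=∅
  n5('dd'): parent n4 fail=0; on 'd' 0 → fail=4;  out ∅∪∅=∅
  n7('ee'): parent n1 fail=0; on 'e' 0 → fail=1;  out ∅∪∅=∅
  n9('eb'): parent n1 fail=0; on 'b' 0 → fail=21;  out ∅∪∅=∅
  n12('aa'): parent n11 fail=0; on 'a' 0 → fail=11;  out ∅∪∅=∅
  n17('ed'): parent n1 fail=0; on 'd' 0 → fail=4;  out ∅∪∅=∅
  n22('bd'): parent n21 fail=0; on 'd' 0 → fail=4;  out {7}∪∅={7}
  n3('eca'): parent n2 fail=0; on 'a' 0 → fail=11;  out {0}∪∅={0}
  n6('ddd'): parent n5 fail=4; on 'd' 4 → fail=5;  out {1}∪∅={1}
  n8('eee'): parent n7 fail=1; on 'e' 1 → fail=7;  out {2}∪∅={2}
  n10('ebc'): parent n9 fail=21; on 'c' 21→0 → fail=0;  out {3}∪∅={3}
  n13('aab'): parent n12 fail=11; on 'b' 11→0 → fail=21;  out ∅∪∅=∅
  n18('edc'): parent n17 fail=4; on 'c' 4→0 → fail=0;  out ∅∪∅=∅
  n20('eea'): parent n7 fail=1; on 'a' 1→0 → fail=11;  out {6}∪∅={6}
  n14('aabc'): parent n13 fail=21; on 'c' 21→0 → fail=0;  out ∅∪∅=∅
  n19('edcc'): parent n18 fail=0; on 'c' 0 → fail=0;  out {5}∪∅={5}
  n15('aabcb'): parent n14 fail=0; on 'b' 0 → fail=21;  out ∅∪∅=∅
  n16('aabcbd'): parent n15 fail=21; on 'd' 21 → fail=22;  out {4}∪{7}={4,7}

Text stream:
pos 0 'e': at 1
pos 1 'e': at 7
pos 2 'e': at 8  → match P2@[0:2]
pos 3 'b': at 9 (fail-walked)
pos 4 'c': at 10  → match P3@[2:4]
pos 5 'c': at 0 (fail-walked)
pos 6 'e': at 1
pos 7 'e': at 7
pos 8 'e': at 8  → match P2@[6:8]
pos 9 'd': at 17 (fail-walked)
pos 10 'd': at 5 (fail-walked)
pos 11 'd': at 6  → match P1@[9:11]
pos 12 'a': at 11 (fail-walked)
pos 13 'a': at 12
pos 14 'b': at 13
pos 15 'c': at 14
pos 16 'b': at 15
pos 17 'd': at 16  → match P4@[12:17],P7@[16:17]
pos 18 'd': at 5 (fail-walked)
pos 19 'd': at 6  → match P1@[17:19]
pos 20 'a': at 11 (fail-walked)
pos 21 'a': at 12
pos 22 'b': at 13
pos 23 'c': at 14
pos 24 'b': at 15
pos 25 'd': at 16  → match P4@[20:25],P7@[24:25]
pos 26 'd': at 5 (fail-walked)
pos 27 'c': at 0 (fail-walked)
pos 28 'd': at 4
pos 29 'e': at 1 (fail-walked)
pos 30 'b': at 9
pos 31 'c': at 10  → match P3@[29:31]
pos 32 'b': at 21 (fail-walked)
pos 33 'd': at 22  → match P7@[32:33]
pos 34 'c': at 0 (fail-walked)
pos 35 'd': at 4
pos 36 'b': at 21 (fail-walked)
pos 37 'e': at 1 (fail-walked)
pos 38 'e': at 7
pos 39 'a': at 20  → match P6@[37:39]
pos 40 'e': at 1 (fail-walked)
pos 41 'e': at 7
pos 42 'a': at 20  → match P6@[40:42]
pos 43 'a': at 12 (fail-walked)
pos 44 'a': at 12 (fail-walked)
pos 45 'b': at 13
pos 46 'c': at 14
pos 47 'b': at 15
pos 48 'd': at 16  → match P4@[43:48],P7@[47:48]
pos 49 'e': at 1 (fail-walked)
pos 50 'c': at 2
pos 51 'b': at 21 (fail-walked)
pos 52 'e': at 1 (fail-walked)
pos 53 'e': at 7
pos 54 'a': at 20  → match P6@[52:54]
pos 55 'd': at 4 (fail-walked)
pos 56 'e': at 1 (fail-walked)
pos 57 'c': at 2
pos 58 'a': at 3  → match P0@[56:58]
pos 59 'c': at 0 (fail-walked)
pos 60 'c': at 0
pos 61 'c': at 0
pos 62 'b': at 21
pos 63 'd': at 22  → match P7@[62:63]
pos 64 'a': at 11 (fail-walked)
pos 65 'a': at 12
pos 66 'b': at 13
pos 67 'c': at 14
pos 68 'b': at 15
pos 69 'd': at 16  → match P4@[64:69],P7@[68:69]
pos 70 'e': at 1 (fail-walked)
pos 71 'a': at 11 (fail-walked)
pos 72 'a': at 12
pos 73 'e': at 1 (fail-walked)
pos 74 'b': at 9
pos 75 'c': at 10  → match P3@[73:75]
pos 76 'd': at 4 (fail-walked)

Result: [[2,2],[4,3],[8,2],[11,1],[17,4],[17,7],[19,1],[25,4],[25,7],[31,3],[33,7],[39,6],[42,6],[48,4],[48,7],[54,6],[58,0],[63,7],[69,4],[69,7],[75,3]]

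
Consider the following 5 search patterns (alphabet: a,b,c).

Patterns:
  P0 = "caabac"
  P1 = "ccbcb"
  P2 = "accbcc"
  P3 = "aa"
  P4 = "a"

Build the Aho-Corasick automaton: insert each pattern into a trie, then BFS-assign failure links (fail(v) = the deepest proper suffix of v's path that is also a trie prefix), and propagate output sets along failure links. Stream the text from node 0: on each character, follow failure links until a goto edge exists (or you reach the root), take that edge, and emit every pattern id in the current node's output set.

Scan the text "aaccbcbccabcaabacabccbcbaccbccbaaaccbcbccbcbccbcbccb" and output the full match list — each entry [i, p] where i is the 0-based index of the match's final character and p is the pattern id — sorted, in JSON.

Build:
Trie (insert patterns):
  0='ε' goto a→11 c→1
  1='c' goto a→2 c→7
  2='ca' goto a→3
  3='caa' goto b→4
  4='caab' goto a→5
  5='caaba' goto c→6
  6='caabac' goto ·  [P0 ends]
  7='cc' goto b→8
  8='ccb' goto c→9
  9='ccbc' goto b→10
  10='ccbcb' goto ·  [P1 ends]
  11='a' goto a→17 c→12  [P4 ends]
  12='ac' goto c→13
  13='acc' goto b→14
  14='accb' goto c→15
  15='accbc' goto c→16
  16='accbcc' goto ·  [P2 ends]
  17='aa' goto ·  [P3 ends]

BFS fail/out derivation:
  n1('c'): parent n0 fail=0; on 'c' 0 → fail=0;  out ∅∪∅=∅
  n11('a'): parent n0 fail=0; on 'a' 0 → fail=0;  out {4}∪∅={4}
  n2('ca'): parent n1 fail=0; on 'a' 0 → fail=11;  out ∅∪{4}={4}
  n7('cc'): parent n1 fail=0; on 'c' 0 → fail=1;  out ∅∪∅=∅
  n12('ac'): parent n11 fail=0; on 'c' 0 → fail=1;  out ∅∪∅=∅
  n17('aa'): parent n11 fail=0; on 'a' 0 → fail=11;  out {3}∪{4}={3,4}
  n3('caa'): parent n2 fail=11; on 'a' 11 → fail=17;  out ∅∪{3,4}={3,4}
  n8('ccb'): parent n7 fail=1; on 'b' 1→0 → fail=0;  out ∅∪∅=∅
  n13('acc'): parent n12 fail=1; on 'c' 1 → fail=7;  out ∅∪∅=∅
  n4('caab'): parent n3 fail=17; on 'b' 17→11→0 → fail=0;  out ∅∪∅=∅
  n9('ccbc'): parent n8 fail=0; on 'c' 0 → fail=1;  out ∅∪∅=∅
  n14('accb'): parent n13 fail=7; on 'b' 7 → fail=8;  out ∅∪∅=∅
  n5('caaba'): parent n4 fail=0; on 'a' 0 → fail=11;  out ∅∪{4}={4}
  n10('ccbcb'): parent n9 fail=1; on 'b' 1→0 → fail=0;  out {1}∪∅={1}
  n15('accbc'): parent n14 fail=8; on 'c' 8 → fail=9;  out ∅∪∅=∅
  n6('caabac'): parent n5 fail=11; on 'c' 11 → fail=12;  out {0}∪∅={0}
  n16('accbcc'): parent n15 fail=9; on 'c' 9→1 → fail=7;  out {2}∪∅={2}

Text stream:
i=0 'a': node 0→11  ** P4@[0:0]
i=1 'a': node 11→17  ** P3@[0:1],P4@[1:1]
i=2 'c': node 17→12 (via fail)
i=3 'c': node 12→13
i=4 'b': node 13→14
i=5 'c': node 14→15
i=6 'b': node 15→10 (via fail)  ** P1@[2:6]
i=7 'c': node 10→1 (via fail)
i=8 'c': node 1→7
i=9 'a': node 7→2 (via fail)  ** P4@[9:9]
i=10 'b': node 2→0 (via fail)
i=11 'c': node 0→1
i=12 'a': node 1→2  ** P4@[12:12]
i=13 'a': node 2→3  ** P3@[12:13],P4@[13:13]
i=14 'b': node 3→4
i=15 'a': node 4→5  ** P4@[15:15]
i=16 'c': node 5→6  ** P0@[11:16]
i=17 'a': node 6→2 (via fail)  ** P4@[17:17]
i=18 'b': node 2→0 (via fail)
i=19 'c': node 0→1
i=20 'c': node 1→7
i=21 'b': node 7→8
i=22 'c': node 8→9
i=23 'b': node 9→10  ** P1@[19:23]
i=24 'a': node 10→11 (via fail)  ** P4@[24:24]
i=25 'c': node 11→12
i=26 'c': node 12→13
i=27 'b': node 13→14
i=28 'c': node 14→15
i=29 'c': node 15→16  ** P2@[24:29]
i=30 'b': node 16→8 (via fail)
i=31 'a': node 8→11 (via fail)  ** P4@[31:31]
i=32 'a': node 11→17  ** P3@[31:32],P4@[32:32]
i=33 'a': node 17→17 (via fail)  ** P3@[32:33],P4@[33:33]
i=34 'c': node 17→12 (via fail)
i=35 'c': node 12→13
i=36 'b': node 13→14
i=37 'c': node 14→15
i=38 'b': node 15→10 (via fail)  ** P1@[34:38]
i=39 'c': node 10→1 (via fail)
i=40 'c': node 1→7
i=41 'b': node 7→8
i=42 'c': node 8→9
i=43 'b': node 9→10  ** P1@[39:43]
i=44 'c': node 10→1 (via fail)
i=45 'c': node 1→7
i=46 'b': node 7→8
i=47 'c': node 8→9
i=48 'b': node 9→10  ** P1@[44:48]
i=49 'c': node 10→1 (via fail)
i=50 'c': node 1→7
i=51 'b': node 7→8

All matches (sorted): [[0,4],[1,3],[1,4],[6,1],[9,4],[12,4],[13,3],[13,4],[15,4],[16,0],[17,4],[23,1],[24,4],[29,2],[31,4],[32,3],[32,4],[33,3],[33,4],[38,1],[43,1],[48,1]]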